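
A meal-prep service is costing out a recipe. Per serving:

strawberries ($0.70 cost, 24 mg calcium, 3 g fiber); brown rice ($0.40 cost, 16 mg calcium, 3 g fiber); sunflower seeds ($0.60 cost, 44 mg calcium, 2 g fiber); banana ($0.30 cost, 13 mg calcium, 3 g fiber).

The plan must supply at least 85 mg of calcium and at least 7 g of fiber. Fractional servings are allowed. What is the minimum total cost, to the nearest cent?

$1.32

An LP optimum is at a vertex; with two nutrient constraints at most two foods are used. Check each candidate.
strawberries only: max(85/24, 7/3) = 3.542 servings → $2.48.
brown rice only: max(85/16, 7/3) = 5.312 servings → $2.12.
sunflower seeds only: max(85/44, 7/2) = 3.5 servings → $2.10.
banana only: max(85/13, 7/3) = 6.538 servings → $1.96.
strawberries + brown rice with both targets exact would need a negative amount; discard.
strawberries + sunflower seeds with both tight: 1.643 servings and 1.036 servings → $1.77.
strawberries + banana: intersection lies outside the first quadrant.
brown rice + sunflower seeds with both tight: 1.38 servings and 1.43 servings → $1.41.
brown rice + banana: intersection lies outside the first quadrant.
sunflower seeds + banana with both tight: 1.547 servings and 1.302 servings → $1.32.
The minimum over all feasible corners is $1.32.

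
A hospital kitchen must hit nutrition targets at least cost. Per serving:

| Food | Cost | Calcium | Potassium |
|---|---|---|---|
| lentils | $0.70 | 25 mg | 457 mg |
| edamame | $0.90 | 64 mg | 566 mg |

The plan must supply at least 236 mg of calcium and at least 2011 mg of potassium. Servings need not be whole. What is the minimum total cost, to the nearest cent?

$3.32

For a min-cost LP with two ≥-constraints, a basic feasible solution has at most two positive variables.
lentils only: max(236/25, 2011/457) = 9.44 servings → $6.61.
edamame only: max(236/64, 2011/566) = 3.688 servings → $3.32.
lentils + edamame: intersection lies outside the first quadrant.
The minimum over all feasible corners is $3.32.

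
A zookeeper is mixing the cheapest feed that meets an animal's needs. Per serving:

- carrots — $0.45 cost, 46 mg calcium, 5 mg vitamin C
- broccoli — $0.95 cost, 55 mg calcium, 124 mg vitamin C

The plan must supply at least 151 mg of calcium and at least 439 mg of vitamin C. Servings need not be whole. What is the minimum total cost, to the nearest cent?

Two binding constraints pin down two serving amounts, so the optimal mix uses at most two foods. The candidates are each food alone (scaled to the tighter of calcium/vitamin C) and each pair with both constraints tight.
carrots only: max(151/46, 439/5) = 87.8 servings → $39.51.
broccoli only: max(151/55, 439/124) = 3.54 servings → $3.36.
carrots + broccoli with both targets exact would need a negative amount; discard.
Cheapest feasible corner: $3.36.

$3.36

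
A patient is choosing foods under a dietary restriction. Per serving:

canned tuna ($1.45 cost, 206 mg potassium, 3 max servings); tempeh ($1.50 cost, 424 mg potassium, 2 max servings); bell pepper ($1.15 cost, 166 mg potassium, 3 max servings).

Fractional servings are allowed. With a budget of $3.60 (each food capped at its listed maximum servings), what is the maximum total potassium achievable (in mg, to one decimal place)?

934.6 mg

Potassium per dollar: tempeh 282.7, bell pepper 144.3, canned tuna 142.1.
Take 2 servings of tempeh: spends $3.00, +848.0 mg potassium (running total 848.0 mg).
Take 0.5217 servings of bell pepper: spends $0.60, +86.6 mg potassium (running total 934.6 mg).
Greedy by best ratio exhausts the cost allowance optimally: 934.6 mg.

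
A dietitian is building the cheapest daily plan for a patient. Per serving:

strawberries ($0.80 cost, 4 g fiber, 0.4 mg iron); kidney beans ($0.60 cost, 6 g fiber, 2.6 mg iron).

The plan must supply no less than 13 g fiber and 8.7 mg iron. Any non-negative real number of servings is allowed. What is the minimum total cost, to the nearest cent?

$2.01

Compare the cost at each extreme point of the feasible region.
strawberries only: max(13/4, 8.7/0.4) = 21.75 servings → $17.40.
kidney beans only: max(13/6, 8.7/2.6) = 3.346 servings → $2.01.
strawberries + kidney beans: the both-tight solution has a negative serving — not a feasible corner.
The minimum over all feasible corners is $2.01.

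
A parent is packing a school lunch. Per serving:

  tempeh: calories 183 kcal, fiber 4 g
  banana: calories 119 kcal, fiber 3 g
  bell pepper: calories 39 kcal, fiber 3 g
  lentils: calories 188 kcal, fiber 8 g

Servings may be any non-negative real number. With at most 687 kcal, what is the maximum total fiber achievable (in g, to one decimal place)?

Fiber per kcal: bell pepper 0.07692, lentils 0.04255, banana 0.02521, tempeh 0.02186.
With no serving limits, spend the whole calories allowance on bell pepper: 687 kcal / 39 kcal × 3 g = 52.8 g.

52.8 g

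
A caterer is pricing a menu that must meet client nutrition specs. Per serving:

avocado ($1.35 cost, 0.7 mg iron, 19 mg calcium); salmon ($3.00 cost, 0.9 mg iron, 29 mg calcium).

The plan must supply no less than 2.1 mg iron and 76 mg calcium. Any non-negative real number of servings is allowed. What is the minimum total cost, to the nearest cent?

The cheapest plan sits at a corner of the feasible region — with two constraints it uses at most two foods.
avocado only: max(2.1/0.7, 76/19) = 4 servings → $5.40.
salmon only: max(2.1/0.9, 76/29) = 2.621 servings → $7.86.
avocado + salmon with both targets exact would need a negative amount; discard.
The minimum over all feasible corners is $5.40.

$5.40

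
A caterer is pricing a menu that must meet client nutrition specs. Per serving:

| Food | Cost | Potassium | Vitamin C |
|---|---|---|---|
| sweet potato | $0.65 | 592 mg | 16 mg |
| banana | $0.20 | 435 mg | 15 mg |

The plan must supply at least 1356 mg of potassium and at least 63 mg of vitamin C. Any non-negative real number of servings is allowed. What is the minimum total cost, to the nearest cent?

$0.84

Compare the cost at each extreme point of the feasible region.
sweet potato only: max(1356/592, 63/16) = 3.938 servings → $2.56.
banana only: max(1356/435, 63/15) = 4.2 servings → $0.84.
sweet potato + banana: the both-tight solution has a negative serving — not a feasible corner.
Cheapest feasible corner: $0.84.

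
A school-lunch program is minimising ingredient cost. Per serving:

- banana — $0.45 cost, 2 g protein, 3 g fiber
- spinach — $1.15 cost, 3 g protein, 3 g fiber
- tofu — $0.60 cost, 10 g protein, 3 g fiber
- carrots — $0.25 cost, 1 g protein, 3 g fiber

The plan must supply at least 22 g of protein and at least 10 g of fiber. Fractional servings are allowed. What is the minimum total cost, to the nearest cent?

Compare the cost at each extreme point of the feasible region.
banana only: max(22/2, 10/3) = 11 servings → $4.95.
spinach only: max(22/3, 10/3) = 7.333 servings → $8.43.
tofu only: max(22/10, 10/3) = 3.333 servings → $2.00.
carrots only: max(22/1, 10/3) = 22 servings → $5.50.
banana + spinach: the both-tight solution has a negative serving — not a feasible corner.
banana + tofu with both tight: 1.417 servings and 1.917 servings → $1.79.
banana + carrots with both targets exact would need a negative amount; discard.
spinach + tofu with both tight: 1.619 servings and 1.714 servings → $2.89.
spinach + carrots: the both-tight solution has a negative serving — not a feasible corner.
tofu + carrots with both tight: 2.074 servings and 1.259 servings → $1.56.
The minimum over all feasible corners is $1.56.

$1.56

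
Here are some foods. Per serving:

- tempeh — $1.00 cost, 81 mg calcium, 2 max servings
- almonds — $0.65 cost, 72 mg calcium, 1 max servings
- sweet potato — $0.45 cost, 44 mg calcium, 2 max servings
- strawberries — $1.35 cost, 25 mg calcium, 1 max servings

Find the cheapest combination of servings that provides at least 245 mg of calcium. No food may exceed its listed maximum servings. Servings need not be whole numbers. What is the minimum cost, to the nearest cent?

$2.60

Cost per mg of calcium: almonds $0.0090, sweet potato $0.0102, tempeh $0.0123, strawberries $0.0540.
Take 1 serving of almonds: +72.0 mg calcium for $0.65 (total $0.65, still need 173.0 mg).
Take 2 servings of sweet potato: +88.0 mg calcium for $0.90 (total $1.55, still need 85.0 mg).
Take 1.049 servings of tempeh: +85.0 mg calcium for $1.05 (total $2.60, still need 0.0 mg).
Filling from the cheapest source first is optimal under one linear minimum: $2.60.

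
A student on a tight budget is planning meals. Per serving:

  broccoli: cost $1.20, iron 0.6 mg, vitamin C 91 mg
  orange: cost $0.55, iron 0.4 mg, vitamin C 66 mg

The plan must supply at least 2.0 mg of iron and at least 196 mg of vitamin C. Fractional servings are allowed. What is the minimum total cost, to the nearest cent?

$2.75

A basic optimal solution has at most two foods positive. Try each food alone and each pair with both targets met exactly.
broccoli only: max(2.0/0.6, 196/91) = 3.333 servings → $4.00.
orange only: max(2.0/0.4, 196/66) = 5 servings → $2.75.
broccoli + orange with both targets exact would need a negative amount; discard.
The minimum over all feasible corners is $2.75.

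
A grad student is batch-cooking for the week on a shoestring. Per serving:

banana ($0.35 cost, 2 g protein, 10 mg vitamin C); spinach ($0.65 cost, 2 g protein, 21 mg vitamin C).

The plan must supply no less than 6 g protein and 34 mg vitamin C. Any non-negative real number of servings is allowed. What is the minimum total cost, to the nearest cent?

An LP optimum is at a vertex; with two nutrient constraints at most two foods are used. Check each candidate.
banana only: max(6/2, 34/10) = 3.4 servings → $1.19.
spinach only: max(6/2, 34/21) = 3 servings → $1.95.
banana + spinach with both tight: 2.636 servings and 0.3636 servings → $1.16.
The minimum over all feasible corners is $1.16.

$1.16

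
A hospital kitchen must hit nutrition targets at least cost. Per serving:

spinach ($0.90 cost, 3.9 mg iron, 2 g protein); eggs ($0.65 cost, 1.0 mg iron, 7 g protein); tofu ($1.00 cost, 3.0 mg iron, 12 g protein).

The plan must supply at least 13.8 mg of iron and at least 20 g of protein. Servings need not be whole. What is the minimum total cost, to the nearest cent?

spinach only: max(13.8/3.9, 20/2) = 10 servings → $9.00.
eggs only: max(13.8/1.0, 20/7) = 13.8 servings → $8.97.
tofu only: max(13.8/3.0, 20/12) = 4.6 servings → $4.60.
spinach + eggs with both tight: 3.028 servings and 1.992 servings → $4.02.
spinach + tofu with both tight: 2.588 servings and 1.235 servings → $3.56.
eggs + tofu: the both-tight solution has a negative serving — not a feasible corner.
So the least-cost plan costs $3.56.

$3.56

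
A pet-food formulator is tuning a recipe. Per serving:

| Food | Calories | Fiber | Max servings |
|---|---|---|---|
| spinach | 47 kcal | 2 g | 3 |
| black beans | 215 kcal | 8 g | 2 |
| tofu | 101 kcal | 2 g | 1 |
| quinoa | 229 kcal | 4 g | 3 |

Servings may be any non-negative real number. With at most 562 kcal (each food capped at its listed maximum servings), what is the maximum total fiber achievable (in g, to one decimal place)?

Fiber per kcal: spinach 0.04255, black beans 0.03721, tofu 0.0198, quinoa 0.01747.
Take 3 servings of spinach: uses 141 kcal, +6.0 g fiber (running total 6.0 g).
Take 1.958 servings of black beans: uses 421 kcal, +15.7 g fiber (running total 21.7 g).
Filling greedily by fiber-per-kcal is optimal for one linear limit, giving 21.7 g.

21.7 g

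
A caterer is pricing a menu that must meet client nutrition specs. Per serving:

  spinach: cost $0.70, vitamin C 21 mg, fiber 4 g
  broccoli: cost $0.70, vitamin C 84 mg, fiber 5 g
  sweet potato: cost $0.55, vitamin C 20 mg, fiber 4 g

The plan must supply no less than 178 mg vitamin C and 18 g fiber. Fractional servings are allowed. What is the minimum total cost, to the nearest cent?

$2.49

The cheapest plan sits at a corner of the feasible region — with two constraints it uses at most two foods.
spinach only: max(178/21, 18/4) = 8.476 servings → $5.93.
broccoli only: max(178/84, 18/5) = 3.6 servings → $2.52.
sweet potato only: max(178/20, 18/4) = 8.9 servings → $4.89.
spinach + broccoli with both tight: 2.693 servings and 1.446 servings → $2.90.
spinach + sweet potato: the both-tight solution has a negative serving — not a feasible corner.
broccoli + sweet potato with both tight: 1.492 servings and 2.636 servings → $2.49.
So the least-cost plan costs $2.49.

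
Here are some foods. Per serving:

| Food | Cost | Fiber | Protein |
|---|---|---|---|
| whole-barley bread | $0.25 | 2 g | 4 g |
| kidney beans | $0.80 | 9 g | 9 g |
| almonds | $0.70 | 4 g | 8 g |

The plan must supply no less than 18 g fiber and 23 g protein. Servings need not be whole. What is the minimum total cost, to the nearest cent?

$1.78

Compare the cost at each extreme point of the feasible region.
whole-barley bread only: max(18/2, 23/4) = 9 servings → $2.25.
kidney beans only: max(18/9, 23/9) = 2.556 servings → $2.04.
almonds only: max(18/4, 23/8) = 4.5 servings → $3.15.
whole-barley bread + kidney beans with both tight: 2.5 servings and 1.444 servings → $1.78.
whole-barley bread + almonds (both tight): parallel constraints — no distinct corner.
kidney beans + almonds with both tight: 1.444 servings and 1.25 servings → $2.03.
The minimum over all feasible corners is $1.78.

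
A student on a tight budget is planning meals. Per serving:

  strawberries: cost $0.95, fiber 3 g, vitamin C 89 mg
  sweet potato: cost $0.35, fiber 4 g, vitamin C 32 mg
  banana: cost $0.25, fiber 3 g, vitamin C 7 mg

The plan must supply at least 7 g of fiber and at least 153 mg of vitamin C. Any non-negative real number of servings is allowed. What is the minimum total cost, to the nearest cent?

$1.64

Compare the cost at each extreme point of the feasible region.
strawberries only: max(7/3, 153/89) = 2.333 servings → $2.22.
sweet potato only: max(7/4, 153/32) = 4.781 servings → $1.67.
banana only: max(7/3, 153/7) = 21.86 servings → $5.46.
strawberries + sweet potato with both tight: 1.492 servings and 0.6308 servings → $1.64.
strawberries + banana with both tight: 1.667 servings and 0.6667 servings → $1.75.
sweet potato + banana with both targets exact would need a negative amount; discard.
Cheapest feasible corner: $1.64.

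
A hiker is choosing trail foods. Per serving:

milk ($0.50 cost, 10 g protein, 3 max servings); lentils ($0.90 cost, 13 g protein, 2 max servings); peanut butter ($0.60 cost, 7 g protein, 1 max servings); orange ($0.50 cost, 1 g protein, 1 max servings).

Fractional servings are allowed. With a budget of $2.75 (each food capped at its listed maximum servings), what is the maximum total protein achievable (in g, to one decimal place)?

Protein per dollar: milk 20, lentils 14.44, peanut butter 11.67, orange 2.
Take 3 servings of milk: spends $1.50, +30.0 g protein (running total 30.0 g).
Take 1.389 servings of lentils: spends $1.25, +18.1 g protein (running total 48.1 g).
Filling greedily by protein-per-dollar is optimal for one linear limit, giving 48.1 g.

48.1 g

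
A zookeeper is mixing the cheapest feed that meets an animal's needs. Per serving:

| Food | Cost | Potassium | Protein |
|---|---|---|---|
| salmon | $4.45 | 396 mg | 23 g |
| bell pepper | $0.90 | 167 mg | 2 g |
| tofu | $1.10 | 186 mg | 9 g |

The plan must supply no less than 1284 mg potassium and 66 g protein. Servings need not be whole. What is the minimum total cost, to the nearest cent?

At the optimum either one food covers both requirements or two foods hit both targets exactly; no other combination can be cheaper.
salmon only: max(1284/396, 66/23) = 3.242 servings → $14.43.
bell pepper only: max(1284/167, 66/2) = 33 servings → $29.70.
tofu only: max(1284/186, 66/9) = 7.333 servings → $8.07.
salmon + bell pepper with both tight: 2.773 servings and 1.114 servings → $13.34.
salmon + tofu with both tight: 1.008 servings and 4.756 servings → $9.72.
bell pepper + tofu with both targets exact would need a negative amount; discard.
The minimum over all feasible corners is $8.07.

$8.07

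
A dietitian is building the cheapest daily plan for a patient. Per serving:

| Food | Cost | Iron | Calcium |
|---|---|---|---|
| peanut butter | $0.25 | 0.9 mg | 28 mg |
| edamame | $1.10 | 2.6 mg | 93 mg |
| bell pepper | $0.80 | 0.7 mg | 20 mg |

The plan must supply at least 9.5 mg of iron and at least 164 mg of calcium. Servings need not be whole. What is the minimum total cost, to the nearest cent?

This is a tiny linear program; its minimum lies at a vertex of the feasible set. List the vertices and price them.
peanut butter only: max(9.5/0.9, 164/28) = 10.56 servings → $2.64.
edamame only: max(9.5/2.6, 164/93) = 3.654 servings → $4.02.
bell pepper only: max(9.5/0.7, 164/20) = 13.57 servings → $10.86.
peanut butter + edamame: intersection lies outside the first quadrant.
peanut butter + bell pepper: the both-tight solution has a negative serving — not a feasible corner.
edamame + bell pepper: the both-tight solution has a negative serving — not a feasible corner.
So the least-cost plan costs $2.64.

$2.64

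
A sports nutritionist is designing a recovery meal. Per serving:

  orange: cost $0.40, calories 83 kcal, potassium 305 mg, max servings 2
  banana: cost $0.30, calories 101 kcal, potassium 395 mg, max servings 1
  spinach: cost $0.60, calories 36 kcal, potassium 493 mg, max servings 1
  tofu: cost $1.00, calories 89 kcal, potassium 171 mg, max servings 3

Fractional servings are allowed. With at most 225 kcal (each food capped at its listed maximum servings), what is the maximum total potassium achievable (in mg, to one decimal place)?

Potassium per kcal: spinach 13.69, banana 3.911, orange 3.675, tofu 1.921.
Take 1 serving of spinach: uses 36 kcal, +493.0 mg potassium (running total 493.0 mg).
Take 1 serving of banana: uses 101 kcal, +395.0 mg potassium (running total 888.0 mg).
Take 1.06 servings of orange: uses 88 kcal, +323.4 mg potassium (running total 1211.4 mg).
Filling greedily by potassium-per-kcal is optimal for one linear limit, giving 1211.4 mg.

1211.4 mg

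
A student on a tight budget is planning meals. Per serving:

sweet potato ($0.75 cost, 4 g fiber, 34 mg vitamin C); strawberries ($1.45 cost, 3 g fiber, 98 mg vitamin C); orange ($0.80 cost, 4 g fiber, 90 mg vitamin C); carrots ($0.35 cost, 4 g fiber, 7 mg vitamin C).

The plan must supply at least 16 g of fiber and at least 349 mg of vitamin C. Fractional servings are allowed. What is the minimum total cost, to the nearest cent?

sweet potato only: max(16/4, 349/34) = 10.26 servings → $7.70.
strawberries only: max(16/3, 349/98) = 5.333 servings → $7.73.
orange only: max(16/4, 349/90) = 4 servings → $3.20.
carrots only: max(16/4, 349/7) = 49.86 servings → $17.45.
sweet potato + strawberries with both tight: 1.797 servings and 2.938 servings → $5.61.
sweet potato + orange with both tight: 0.1964 servings and 3.804 servings → $3.19.
sweet potato + carrots: the both-tight solution has a negative serving — not a feasible corner.
strawberries + orange with both targets exact would need a negative amount; discard.
strawberries + carrots with both tight: 3.461 servings and 1.404 servings → $5.51.
orange + carrots with both tight: 3.867 servings and 0.1325 servings → $3.14.
So the least-cost plan costs $3.14.

$3.14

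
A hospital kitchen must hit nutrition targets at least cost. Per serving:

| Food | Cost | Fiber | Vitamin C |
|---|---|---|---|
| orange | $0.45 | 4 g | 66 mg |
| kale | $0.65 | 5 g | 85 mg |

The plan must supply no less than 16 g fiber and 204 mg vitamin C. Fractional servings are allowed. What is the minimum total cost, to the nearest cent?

$1.80

orange only: max(16/4, 204/66) = 4 servings → $1.80.
kale only: max(16/5, 204/85) = 3.2 servings → $2.08.
orange + kale with both targets exact would need a negative amount; discard.
The minimum over all feasible corners is $1.80.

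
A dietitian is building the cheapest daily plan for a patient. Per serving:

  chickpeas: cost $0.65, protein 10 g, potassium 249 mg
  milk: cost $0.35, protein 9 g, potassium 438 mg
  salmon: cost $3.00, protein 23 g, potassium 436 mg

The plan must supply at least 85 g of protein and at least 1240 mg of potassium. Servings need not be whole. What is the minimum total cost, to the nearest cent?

Check every corner: each single food scaled to meet both minima, and each pair solved so both constraints bind.
chickpeas only: max(85/10, 1240/249) = 8.5 servings → $5.53.
milk only: max(85/9, 1240/438) = 9.444 servings → $3.31.
salmon only: max(85/23, 1240/436) = 3.696 servings → $11.09.
chickpeas + milk: the both-tight solution has a negative serving — not a feasible corner.
chickpeas + salmon: the both-tight solution has a negative serving — not a feasible corner.
milk + salmon: intersection lies outside the first quadrant.
So the least-cost plan costs $3.31.

$3.31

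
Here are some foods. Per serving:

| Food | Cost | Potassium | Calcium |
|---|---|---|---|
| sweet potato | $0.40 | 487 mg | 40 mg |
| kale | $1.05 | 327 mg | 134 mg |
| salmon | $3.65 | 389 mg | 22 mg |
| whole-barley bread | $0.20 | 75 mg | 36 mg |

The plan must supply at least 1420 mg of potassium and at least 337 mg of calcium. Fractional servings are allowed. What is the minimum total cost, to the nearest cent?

A basic optimal solution has at most two foods positive. Try each food alone and each pair with both targets met exactly.
sweet potato only: max(1420/487, 337/40) = 8.425 servings → $3.37.
kale only: max(1420/327, 337/134) = 4.343 servings → $4.56.
salmon only: max(1420/389, 337/22) = 15.32 servings → $55.91.
whole-barley bread only: max(1420/75, 337/36) = 18.93 servings → $3.79.
sweet potato + kale with both tight: 1.535 servings and 2.057 servings → $2.77.
sweet potato + salmon: intersection lies outside the first quadrant.
sweet potato + whole-barley bread with both tight: 1.778 servings and 7.385 servings → $2.19.
kale + salmon with both tight: 2.222 servings and 1.782 servings → $8.84.
kale + whole-barley bread: intersection lies outside the first quadrant.
salmon + whole-barley bread with both tight: 2.092 servings and 8.083 servings → $9.25.
So the least-cost plan costs $2.19.

$2.19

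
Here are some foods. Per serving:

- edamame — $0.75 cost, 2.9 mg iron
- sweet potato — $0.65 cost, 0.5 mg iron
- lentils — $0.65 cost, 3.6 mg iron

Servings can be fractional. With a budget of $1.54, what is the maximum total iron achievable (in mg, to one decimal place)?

8.5 mg

Iron per dollar: lentils 5.538, edamame 3.867, sweet potato 0.7692.
With no serving limits, spend the whole cost allowance on lentils: $1.54 / $0.65 × 3.6 mg = 8.5 mg.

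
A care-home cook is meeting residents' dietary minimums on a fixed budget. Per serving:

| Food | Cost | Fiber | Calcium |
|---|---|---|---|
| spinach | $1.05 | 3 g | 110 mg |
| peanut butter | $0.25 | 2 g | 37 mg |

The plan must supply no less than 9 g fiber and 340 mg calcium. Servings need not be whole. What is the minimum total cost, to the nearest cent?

Minimising a linear cost over {fiber ≥ 9, calcium ≥ 340, servings ≥ 0} — the optimum is at a vertex, using one or two foods.
spinach only: max(9/3, 340/110) = 3.091 servings → $3.25.
peanut butter only: max(9/2, 340/37) = 9.189 servings → $2.30.
spinach + peanut butter: the both-tight solution has a negative serving — not a feasible corner.
The minimum over all feasible corners is $2.30.

$2.30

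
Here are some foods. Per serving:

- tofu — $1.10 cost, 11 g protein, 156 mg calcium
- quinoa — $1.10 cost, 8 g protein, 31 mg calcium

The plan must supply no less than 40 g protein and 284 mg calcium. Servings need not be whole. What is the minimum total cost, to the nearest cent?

$4.00

Two binding constraints pin down two serving amounts, so the optimal mix uses at most two foods. The candidates are each food alone (scaled to the tighter of protein/calcium) and each pair with both constraints tight.
tofu only: max(40/11, 284/156) = 3.636 servings → $4.00.
quinoa only: max(40/8, 284/31) = 9.161 servings → $10.08.
tofu + quinoa with both tight: 1.138 servings and 3.436 servings → $5.03.
So the least-cost plan costs $4.00.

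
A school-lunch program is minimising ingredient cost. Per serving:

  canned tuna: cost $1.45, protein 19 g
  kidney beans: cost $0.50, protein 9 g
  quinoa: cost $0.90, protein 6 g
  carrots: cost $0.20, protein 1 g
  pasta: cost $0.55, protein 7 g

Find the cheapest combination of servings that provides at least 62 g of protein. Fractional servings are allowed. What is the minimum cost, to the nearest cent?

$3.44

Cost per g of protein: kidney beans $0.0556, canned tuna $0.0763, pasta $0.0786, quinoa $0.1500, carrots $0.2000.
With no serving limits, use only kidney beans: 62 g / 9 g = 6.889 servings × $0.50 = $3.44.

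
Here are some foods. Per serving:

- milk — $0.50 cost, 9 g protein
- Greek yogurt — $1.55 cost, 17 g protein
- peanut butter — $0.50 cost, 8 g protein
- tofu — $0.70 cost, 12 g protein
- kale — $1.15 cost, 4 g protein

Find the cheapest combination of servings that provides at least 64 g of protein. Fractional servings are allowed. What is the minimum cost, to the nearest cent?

Cost per g of protein: milk $0.0556, tofu $0.0583, peanut butter $0.0625, Greek yogurt $0.0912, kale $0.2875.
With no serving limits, use only milk: 64 g / 9 g = 7.111 servings × $0.50 = $3.56.

$3.56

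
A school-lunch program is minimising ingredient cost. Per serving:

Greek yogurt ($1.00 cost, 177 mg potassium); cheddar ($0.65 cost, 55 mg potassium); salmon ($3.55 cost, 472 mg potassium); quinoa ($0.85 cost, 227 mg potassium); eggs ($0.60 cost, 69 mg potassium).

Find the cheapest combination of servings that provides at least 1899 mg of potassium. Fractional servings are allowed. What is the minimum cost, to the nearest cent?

$7.11

Cost per mg of potassium: quinoa $0.0037, Greek yogurt $0.0056, salmon $0.0075, eggs $0.0087, cheddar $0.0118.
With no serving limits, use only quinoa: 1899 mg / 227 mg = 8.366 servings × $0.85 = $7.11.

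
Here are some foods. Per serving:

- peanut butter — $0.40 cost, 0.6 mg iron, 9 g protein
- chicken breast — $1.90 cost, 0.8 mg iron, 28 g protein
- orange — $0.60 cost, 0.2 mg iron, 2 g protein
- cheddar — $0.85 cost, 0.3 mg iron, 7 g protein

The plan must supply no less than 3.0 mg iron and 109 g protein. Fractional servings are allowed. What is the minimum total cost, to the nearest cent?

The cheapest plan sits at a corner of the feasible region — with two constraints it uses at most two foods.
peanut butter only: max(3.0/0.6, 109/9) = 12.11 servings → $4.84.
chicken breast only: max(3.0/0.8, 109/28) = 3.893 servings → $7.40.
orange only: max(3.0/0.2, 109/2) = 54.5 servings → $32.70.
cheddar only: max(3.0/0.3, 109/7) = 15.57 servings → $13.24.
peanut butter + chicken breast with both targets exact would need a negative amount; discard.
peanut butter + orange with both targets exact would need a negative amount; discard.
peanut butter + cheddar with both targets exact would need a negative amount; discard.
chicken breast + orange: the both-tight solution has a negative serving — not a feasible corner.
chicken breast + cheddar: intersection lies outside the first quadrant.
orange + cheddar: the both-tight solution has a negative serving — not a feasible corner.
So the least-cost plan costs $4.84.

$4.84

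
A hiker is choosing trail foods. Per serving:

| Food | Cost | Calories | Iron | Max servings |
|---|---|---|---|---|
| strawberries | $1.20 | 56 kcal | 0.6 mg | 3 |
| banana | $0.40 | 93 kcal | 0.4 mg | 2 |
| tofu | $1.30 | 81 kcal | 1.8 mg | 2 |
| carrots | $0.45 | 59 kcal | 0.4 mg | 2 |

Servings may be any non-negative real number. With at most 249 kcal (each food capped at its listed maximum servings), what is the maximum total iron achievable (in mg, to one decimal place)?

Iron per kcal: tofu 0.02222, strawberries 0.01071, carrots 0.00678, banana 0.004301.
Take 2 servings of tofu: uses 162 kcal, +3.6 mg iron (running total 3.6 mg).
Take 1.554 servings of strawberries: uses 87 kcal, +0.9 mg iron (running total 4.5 mg).
Filling greedily by iron-per-kcal is optimal for one linear limit, giving 4.5 mg.

4.5 mg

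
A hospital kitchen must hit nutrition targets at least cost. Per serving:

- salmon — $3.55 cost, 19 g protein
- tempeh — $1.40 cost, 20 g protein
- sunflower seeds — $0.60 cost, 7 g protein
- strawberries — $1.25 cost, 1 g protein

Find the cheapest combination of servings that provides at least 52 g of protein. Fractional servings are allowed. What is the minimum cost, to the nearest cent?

Cost per g of protein: tempeh $0.0700, sunflower seeds $0.0857, salmon $0.1868, strawberries $1.2500.
With no serving limits, use only tempeh: 52 g / 20 g = 2.6 servings × $1.40 = $3.64.

$3.64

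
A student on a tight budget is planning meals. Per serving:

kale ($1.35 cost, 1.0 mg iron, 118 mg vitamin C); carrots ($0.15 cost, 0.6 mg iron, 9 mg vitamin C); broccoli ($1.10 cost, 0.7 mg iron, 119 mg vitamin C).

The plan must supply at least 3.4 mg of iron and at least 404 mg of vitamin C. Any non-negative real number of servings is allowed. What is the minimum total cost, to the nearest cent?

Minimising a linear cost over {iron ≥ 3.4, vitamin C ≥ 404, servings ≥ 0} — the optimum is at a vertex, using one or two foods.
kale only: max(3.4/1.0, 404/118) = 3.424 servings → $4.62.
carrots only: max(3.4/0.6, 404/9) = 44.89 servings → $6.73.
broccoli only: max(3.4/0.7, 404/119) = 4.857 servings → $5.34.
kale + carrots: intersection lies outside the first quadrant.
kale + broccoli with both tight: 3.346 servings and 0.07692 servings → $4.60.
carrots + broccoli with both tight: 1.871 servings and 3.253 servings → $3.86.
So the least-cost plan costs $3.86.

$3.86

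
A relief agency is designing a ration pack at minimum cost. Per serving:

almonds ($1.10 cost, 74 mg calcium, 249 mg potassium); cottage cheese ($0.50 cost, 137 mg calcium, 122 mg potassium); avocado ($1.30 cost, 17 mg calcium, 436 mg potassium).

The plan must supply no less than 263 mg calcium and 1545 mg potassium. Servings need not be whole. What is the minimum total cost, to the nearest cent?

For a min-cost LP with two ≥-constraints, a basic feasible solution has at most two positive variables.
almonds only: max(263/74, 1545/249) = 6.205 servings → $6.83.
cottage cheese only: max(263/137, 1545/122) = 12.66 servings → $6.33.
avocado only: max(263/17, 1545/436) = 15.47 servings → $20.11.
almonds + cottage cheese: intersection lies outside the first quadrant.
almonds + avocado with both tight: 3.154 servings and 1.742 servings → $5.73.
cottage cheese + avocado with both tight: 1.533 servings and 3.115 servings → $4.82.
Cheapest feasible corner: $4.82.

$4.82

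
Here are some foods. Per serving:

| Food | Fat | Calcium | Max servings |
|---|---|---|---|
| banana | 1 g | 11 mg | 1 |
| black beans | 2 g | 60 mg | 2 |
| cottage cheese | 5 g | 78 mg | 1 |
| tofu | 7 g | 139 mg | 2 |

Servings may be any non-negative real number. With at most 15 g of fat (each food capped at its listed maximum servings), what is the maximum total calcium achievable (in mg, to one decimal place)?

Calcium per g fat: black beans 30, tofu 19.86, cottage cheese 15.6, banana 11.
Take 2 servings of black beans: uses 4 g fat, +120.0 mg calcium (running total 120.0 mg).
Take 1.571 servings of tofu: uses 11 g fat, +218.4 mg calcium (running total 338.4 mg).
Filling greedily by calcium-per-g fat is optimal for one linear limit, giving 338.4 mg.

338.4 mg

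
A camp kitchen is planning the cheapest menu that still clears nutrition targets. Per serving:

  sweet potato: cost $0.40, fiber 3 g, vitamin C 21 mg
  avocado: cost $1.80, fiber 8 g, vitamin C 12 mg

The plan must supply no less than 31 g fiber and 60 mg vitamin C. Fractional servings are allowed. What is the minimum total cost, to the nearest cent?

With two linear requirements the optimum uses one or two foods; enumerate the corners.
sweet potato only: max(31/3, 60/21) = 10.33 servings → $4.13.
avocado only: max(31/8, 60/12) = 5 servings → $9.00.
sweet potato + avocado with both tight: 0.8182 servings and 3.568 servings → $6.75.
The minimum over all feasible corners is $4.13.

$4.13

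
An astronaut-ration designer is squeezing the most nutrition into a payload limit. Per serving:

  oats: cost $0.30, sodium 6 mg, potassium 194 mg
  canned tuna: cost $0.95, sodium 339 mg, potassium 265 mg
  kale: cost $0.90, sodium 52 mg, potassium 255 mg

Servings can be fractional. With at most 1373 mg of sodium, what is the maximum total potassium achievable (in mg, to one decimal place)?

Potassium per mg sodium: oats 32.33, kale 4.904, canned tuna 0.7817.
With no serving limits, spend the whole sodium allowance on oats: 1373 mg / 6 mg × 194 mg = 44393.7 mg.

44393.7 mg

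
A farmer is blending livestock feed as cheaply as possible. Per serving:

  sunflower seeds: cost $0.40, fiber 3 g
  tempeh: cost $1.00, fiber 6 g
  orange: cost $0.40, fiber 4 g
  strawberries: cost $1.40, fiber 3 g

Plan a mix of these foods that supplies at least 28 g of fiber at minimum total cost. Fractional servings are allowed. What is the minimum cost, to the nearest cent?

Cost per g of fiber: orange $0.1000, sunflower seeds $0.1333, tempeh $0.1667, strawberries $0.4667.
With no serving limits, use only orange: 28 g / 4 g = 7 servings × $0.40 = $2.80.

$2.80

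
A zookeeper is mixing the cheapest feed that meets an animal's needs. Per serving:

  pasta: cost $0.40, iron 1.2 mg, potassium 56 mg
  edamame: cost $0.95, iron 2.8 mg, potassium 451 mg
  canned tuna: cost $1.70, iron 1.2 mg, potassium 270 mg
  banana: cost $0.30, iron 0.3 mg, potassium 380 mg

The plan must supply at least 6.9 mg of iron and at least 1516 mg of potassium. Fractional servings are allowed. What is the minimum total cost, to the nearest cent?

For a min-cost LP with two ≥-constraints, a basic feasible solution has at most two positive variables.
pasta only: max(6.9/1.2, 1516/56) = 27.07 servings → $10.83.
edamame only: max(6.9/2.8, 1516/451) = 3.361 servings → $3.19.
canned tuna only: max(6.9/1.2, 1516/270) = 5.75 servings → $9.78.
banana only: max(6.9/0.3, 1516/380) = 23 servings → $6.90.
pasta + edamame: the both-tight solution has a negative serving — not a feasible corner.
pasta + canned tuna with both tight: 0.1706 servings and 5.579 servings → $9.55.
pasta + banana with both tight: 4.934 servings and 3.262 servings → $2.95.
edamame + canned tuna with both tight: 0.2039 servings and 5.274 servings → $9.16.
edamame + banana with both tight: 2.334 servings and 1.22 servings → $2.58.
canned tuna + banana: intersection lies outside the first quadrant.
The minimum over all feasible corners is $2.58.

$2.58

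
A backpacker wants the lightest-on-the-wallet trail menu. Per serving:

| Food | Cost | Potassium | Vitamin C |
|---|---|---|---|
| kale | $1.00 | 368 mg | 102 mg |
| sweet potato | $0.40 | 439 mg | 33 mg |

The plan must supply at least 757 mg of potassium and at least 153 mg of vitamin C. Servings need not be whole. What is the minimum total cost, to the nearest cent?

Minimising a linear cost over {potassium ≥ 757, vitamin C ≥ 153, servings ≥ 0} — the optimum is at a vertex, using one or two foods.
kale only: max(757/368, 153/102) = 2.057 servings → $2.06.
sweet potato only: max(757/439, 153/33) = 4.636 servings → $1.85.
kale + sweet potato with both tight: 1.293 servings and 0.6407 servings → $1.55.
Cheapest feasible corner: $1.55.

$1.55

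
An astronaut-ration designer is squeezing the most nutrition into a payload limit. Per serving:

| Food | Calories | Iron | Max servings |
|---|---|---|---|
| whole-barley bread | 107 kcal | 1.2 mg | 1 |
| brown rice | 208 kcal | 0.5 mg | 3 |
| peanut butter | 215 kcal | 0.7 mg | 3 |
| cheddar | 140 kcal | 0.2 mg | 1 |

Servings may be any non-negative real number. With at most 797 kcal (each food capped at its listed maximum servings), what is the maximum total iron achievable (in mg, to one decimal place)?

Iron per kcal: whole-barley bread 0.01121, peanut butter 0.003256, brown rice 0.002404, cheddar 0.001429.
Take 1 serving of whole-barley bread: uses 107 kcal, +1.2 mg iron (running total 1.2 mg).
Take 3 servings of peanut butter: uses 645 kcal, +2.1 mg iron (running total 3.3 mg).
Take 0.2163 servings of brown rice: uses 45 kcal, +0.1 mg iron (running total 3.4 mg).
Greedy by best ratio exhausts the calories allowance optimally: 3.4 mg.

3.4 mg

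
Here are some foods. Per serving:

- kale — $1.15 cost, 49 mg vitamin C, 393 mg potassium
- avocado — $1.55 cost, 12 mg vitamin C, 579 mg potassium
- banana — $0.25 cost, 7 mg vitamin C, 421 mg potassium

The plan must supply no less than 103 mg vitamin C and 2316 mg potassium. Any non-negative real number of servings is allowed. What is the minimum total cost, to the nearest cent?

$2.77

For a min-cost LP with two ≥-constraints, a basic feasible solution has at most two positive variables.
kale only: max(103/49, 2316/393) = 5.893 servings → $6.78.
avocado only: max(103/12, 2316/579) = 8.583 servings → $13.30.
banana only: max(103/7, 2316/421) = 14.71 servings → $3.68.
kale + avocado with both tight: 1.346 servings and 3.086 servings → $6.33.
kale + banana with both tight: 1.519 servings and 4.084 servings → $2.77.
avocado + banana: intersection lies outside the first quadrant.
So the least-cost plan costs $2.77.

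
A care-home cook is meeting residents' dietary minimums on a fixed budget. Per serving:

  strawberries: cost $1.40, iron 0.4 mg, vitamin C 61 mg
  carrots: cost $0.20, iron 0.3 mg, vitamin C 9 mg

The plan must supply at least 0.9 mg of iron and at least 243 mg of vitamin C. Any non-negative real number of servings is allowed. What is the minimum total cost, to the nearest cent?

A basic optimal solution has at most two foods positive. Try each food alone and each pair with both targets met exactly.
strawberries only: max(0.9/0.4, 243/61) = 3.984 servings → $5.58.
carrots only: max(0.9/0.3, 243/9) = 27 servings → $5.40.
strawberries + carrots: intersection lies outside the first quadrant.
The minimum over all feasible corners is $5.40.

$5.40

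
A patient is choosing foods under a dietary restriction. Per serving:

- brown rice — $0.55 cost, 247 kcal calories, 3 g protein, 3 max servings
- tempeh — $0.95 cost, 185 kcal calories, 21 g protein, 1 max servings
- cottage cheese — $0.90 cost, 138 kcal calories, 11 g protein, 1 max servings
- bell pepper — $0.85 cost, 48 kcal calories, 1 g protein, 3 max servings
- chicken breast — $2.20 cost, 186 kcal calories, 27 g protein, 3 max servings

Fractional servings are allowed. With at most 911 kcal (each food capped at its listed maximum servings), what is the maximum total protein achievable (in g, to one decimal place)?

113.6 g

Protein per kcal: chicken breast 0.1452, tempeh 0.1135, cottage cheese 0.07971, bell pepper 0.02083, brown rice 0.01215.
Take 3 servings of chicken breast: uses 558 kcal, +81.0 g protein (running total 81.0 g).
Take 1 serving of tempeh: uses 185 kcal, +21.0 g protein (running total 102.0 g).
Take 1 serving of cottage cheese: uses 138 kcal, +11.0 g protein (running total 113.0 g).
Take 0.625 servings of bell pepper: uses 30 kcal, +0.6 g protein (running total 113.6 g).
Greedy by best ratio exhausts the calories allowance optimally: 113.6 g.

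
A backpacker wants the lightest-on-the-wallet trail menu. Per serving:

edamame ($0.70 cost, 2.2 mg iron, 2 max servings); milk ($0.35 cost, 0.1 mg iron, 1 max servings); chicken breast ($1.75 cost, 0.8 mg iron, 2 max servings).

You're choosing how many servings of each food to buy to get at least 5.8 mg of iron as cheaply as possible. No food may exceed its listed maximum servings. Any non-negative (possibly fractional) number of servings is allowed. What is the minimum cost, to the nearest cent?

Cost per mg of iron: edamame $0.3182, chicken breast $2.1875, milk $3.5000.
Take 2 servings of edamame: +4.4 mg iron for $1.40 (total $1.40, still need 1.4 mg).
Take 1.75 servings of chicken breast: +1.4 mg iron for $3.06 (total $4.46, still need 0.0 mg).
Filling from the cheapest source first is optimal under one linear minimum: $4.46.

$4.46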